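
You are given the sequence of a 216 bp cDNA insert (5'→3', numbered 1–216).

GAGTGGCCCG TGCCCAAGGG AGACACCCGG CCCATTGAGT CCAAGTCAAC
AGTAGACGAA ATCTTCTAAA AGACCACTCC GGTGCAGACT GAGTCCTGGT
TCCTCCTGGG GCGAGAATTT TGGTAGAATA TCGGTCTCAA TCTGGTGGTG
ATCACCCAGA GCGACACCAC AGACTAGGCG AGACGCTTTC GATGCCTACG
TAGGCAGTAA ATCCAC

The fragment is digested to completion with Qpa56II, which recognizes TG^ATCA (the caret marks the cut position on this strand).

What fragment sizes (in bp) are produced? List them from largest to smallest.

The Qpa56II site (TGATCA) starts at position 149.
Qpa56II cuts after base 2 of each site, so after position 150.
Linear molecule, 1 cut → 2 fragments:
  1–150 → 150 bp
  151–216 → 66 bp
Sorted largest to smallest: 150, 66 bp.

150, 66 bp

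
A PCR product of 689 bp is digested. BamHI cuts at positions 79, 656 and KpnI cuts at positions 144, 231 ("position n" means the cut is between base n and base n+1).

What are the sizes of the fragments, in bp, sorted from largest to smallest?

Combined cut positions (sorted): 79, 144, 231, 656.
Linear molecule, 4 cuts → 5 fragments:
  79 − 0 = 79 bp
  144 − 79 = 65 bp
  231 − 144 = 87 bp
  656 − 231 = 425 bp
  689 − 656 = 33 bp
Sorted largest to smallest: 425, 87, 79, 65, 33 bp.

425, 87, 79, 65, 33 bp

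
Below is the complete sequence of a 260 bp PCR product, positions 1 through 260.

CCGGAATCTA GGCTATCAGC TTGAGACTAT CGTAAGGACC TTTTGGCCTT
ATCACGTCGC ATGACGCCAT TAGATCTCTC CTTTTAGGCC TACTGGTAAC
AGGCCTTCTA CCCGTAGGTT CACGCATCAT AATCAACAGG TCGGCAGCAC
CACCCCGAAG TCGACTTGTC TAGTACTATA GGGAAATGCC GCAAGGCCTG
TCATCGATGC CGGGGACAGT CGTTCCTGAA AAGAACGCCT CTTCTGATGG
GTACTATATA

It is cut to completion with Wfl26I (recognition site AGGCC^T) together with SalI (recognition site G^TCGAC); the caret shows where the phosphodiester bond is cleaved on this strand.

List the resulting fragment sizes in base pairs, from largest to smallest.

Wfl26I sites (AGGCCT) start at positions 86, 101, 194.
Wfl26I cuts after base 5 of each site (before the last base), so after positions 90, 105, 198.
The SalI site (GTCGAC) starts at position 160.
SalI cuts after the first base of each site, so after position 160.
Combined cut positions: 90, 105, 160, 198.
Linear molecule, 4 cuts → 5 fragments:
  1–90 → 90 bp
  91–105 → 15 bp
  106–160 → 55 bp
  161–198 → 38 bp
  199–260 → 62 bp
Sorted largest to smallest: 90, 62, 55, 38, 15 bp.

90, 62, 55, 38, 15 bp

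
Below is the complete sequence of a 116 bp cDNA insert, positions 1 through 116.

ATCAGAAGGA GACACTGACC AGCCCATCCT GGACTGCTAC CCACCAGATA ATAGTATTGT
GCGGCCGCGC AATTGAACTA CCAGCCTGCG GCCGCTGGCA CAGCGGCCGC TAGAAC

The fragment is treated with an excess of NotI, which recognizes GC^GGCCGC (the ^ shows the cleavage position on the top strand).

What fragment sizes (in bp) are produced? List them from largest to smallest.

62, 27, 15, 12 bp

NotI sites (GCGGCCGC) start at positions 61, 88, 103.
NotI cuts after base 2 of each site, so after positions 62, 89, 104.
Linear molecule, 3 cuts → 4 fragments:
  1–62 → 62 bp
  63–89 → 27 bp
  90–104 → 15 bp
  105–116 → 12 bp
Sorted largest to smallest: 62, 27, 15, 12 bp.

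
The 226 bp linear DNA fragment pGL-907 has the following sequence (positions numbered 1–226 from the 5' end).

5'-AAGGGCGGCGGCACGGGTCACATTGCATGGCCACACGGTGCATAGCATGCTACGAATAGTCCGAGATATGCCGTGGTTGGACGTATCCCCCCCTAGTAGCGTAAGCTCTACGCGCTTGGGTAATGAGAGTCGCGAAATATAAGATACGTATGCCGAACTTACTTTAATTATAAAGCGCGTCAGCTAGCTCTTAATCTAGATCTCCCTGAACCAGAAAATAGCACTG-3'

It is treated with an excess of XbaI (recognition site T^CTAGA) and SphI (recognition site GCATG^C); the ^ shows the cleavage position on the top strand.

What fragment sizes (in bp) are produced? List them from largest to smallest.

146, 49, 31 bp

The XbaI site (TCTAGA) starts at position 195.
XbaI cuts after the first base of each site, so after position 195.
The SphI site (GCATGC) starts at position 45.
SphI cuts after base 5 of each site (before the last base), so after position 49.
Combined cut positions: 49, 195.
Linear molecule, 2 cuts → 3 fragments:
  1–49 → 49 bp
  50–195 → 146 bp
  196–226 → 31 bp
Sorted largest to smallest: 146, 49, 31 bp.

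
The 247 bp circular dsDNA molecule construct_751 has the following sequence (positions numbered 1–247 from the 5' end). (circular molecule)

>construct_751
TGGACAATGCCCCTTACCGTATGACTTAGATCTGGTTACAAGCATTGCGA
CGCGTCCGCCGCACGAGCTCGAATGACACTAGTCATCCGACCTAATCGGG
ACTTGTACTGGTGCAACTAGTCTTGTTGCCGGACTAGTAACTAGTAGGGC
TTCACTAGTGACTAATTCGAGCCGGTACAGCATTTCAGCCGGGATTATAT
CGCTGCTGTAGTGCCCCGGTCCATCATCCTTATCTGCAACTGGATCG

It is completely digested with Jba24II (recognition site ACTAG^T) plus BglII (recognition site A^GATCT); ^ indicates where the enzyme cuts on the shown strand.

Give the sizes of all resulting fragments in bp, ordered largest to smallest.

Jba24II sites (ACTAGT) start at positions 78, 116, 133, 140, 154.
Jba24II cuts after base 5 of each site (before the last base), so after positions 82, 120, 137, 144, 158.
The BglII site (AGATCT) starts at position 28.
BglII cuts after the first base of each site, so after position 28.
Combined cut positions: 28, 82, 120, 137, 144, 158.
Circular molecule, 6 cuts → 6 fragments:
  29–82 → 54 bp
  83–120 → 38 bp
  121–137 → 17 bp
  138–144 → 7 bp
  145–158 → 14 bp
  159–247 then 1–28 → 89 + 28 = 117 bp
Sorted largest to smallest: 117, 54, 38, 17, 14, 7 bp.

117, 54, 38, 17, 14, 7 bp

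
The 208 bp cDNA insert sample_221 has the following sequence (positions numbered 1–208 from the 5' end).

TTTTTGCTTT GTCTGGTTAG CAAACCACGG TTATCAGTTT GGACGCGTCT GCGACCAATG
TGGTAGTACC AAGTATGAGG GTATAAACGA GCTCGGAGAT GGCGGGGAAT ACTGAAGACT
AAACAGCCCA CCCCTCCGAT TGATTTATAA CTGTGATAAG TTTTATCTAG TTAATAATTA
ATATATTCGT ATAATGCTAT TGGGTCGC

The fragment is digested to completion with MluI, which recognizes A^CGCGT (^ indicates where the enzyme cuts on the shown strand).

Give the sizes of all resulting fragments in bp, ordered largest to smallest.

165, 43 bp

The MluI site (ACGCGT) starts at position 43.
MluI cuts after the first base of each site, so after position 43.
Linear molecule, 1 cut → 2 fragments:
  1–43 → 43 bp
  44–208 → 165 bp
Sorted largest to smallest: 165, 43 bp.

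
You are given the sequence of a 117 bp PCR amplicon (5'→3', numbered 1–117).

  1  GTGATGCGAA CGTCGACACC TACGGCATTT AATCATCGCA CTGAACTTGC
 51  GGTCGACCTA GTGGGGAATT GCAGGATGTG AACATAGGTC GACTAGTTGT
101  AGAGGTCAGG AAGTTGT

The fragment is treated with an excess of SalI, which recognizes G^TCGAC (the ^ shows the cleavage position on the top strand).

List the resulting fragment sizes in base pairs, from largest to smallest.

40, 36, 29, 12 bp

SalI sites (GTCGAC) start at positions 12, 52, 88.
SalI cuts after the first base of each site, so after positions 12, 52, 88.
Linear molecule, 3 cuts → 4 fragments:
  1–12 → 12 bp
  13–52 → 40 bp
  53–88 → 36 bp
  89–117 → 29 bp
Sorted largest to smallest: 40, 36, 29, 12 bp.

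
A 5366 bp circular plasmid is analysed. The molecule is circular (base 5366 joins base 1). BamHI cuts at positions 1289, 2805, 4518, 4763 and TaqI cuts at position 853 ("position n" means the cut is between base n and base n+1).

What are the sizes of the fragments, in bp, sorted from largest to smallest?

1713, 1516, 1456, 436, 245 bp

Combined cut positions (sorted): 853, 1289, 2805, 4518, 4763.
Circular molecule, 5 cuts → 5 fragments:
  1289 − 853 = 436 bp
  2805 − 1289 = 1516 bp
  4518 − 2805 = 1713 bp
  4763 − 4518 = 245 bp
  wrap: 5366 − 4763 + 853 = 1456 bp
Sorted largest to smallest: 1713, 1516, 1456, 436, 245 bp.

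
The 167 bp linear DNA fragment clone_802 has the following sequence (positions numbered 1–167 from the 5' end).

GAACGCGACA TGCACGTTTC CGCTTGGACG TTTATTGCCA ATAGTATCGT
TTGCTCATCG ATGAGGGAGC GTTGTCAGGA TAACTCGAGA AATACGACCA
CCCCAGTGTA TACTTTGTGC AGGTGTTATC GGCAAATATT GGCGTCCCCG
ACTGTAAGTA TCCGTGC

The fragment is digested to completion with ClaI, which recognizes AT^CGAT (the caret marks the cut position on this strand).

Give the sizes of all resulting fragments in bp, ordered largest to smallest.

109, 58 bp

The ClaI site (ATCGAT) starts at position 57.
ClaI cuts after base 2 of each site, so after position 58.
Linear molecule, 1 cut → 2 fragments:
  1–58 → 58 bp
  59–167 → 109 bp
Sorted largest to smallest: 109, 58 bp.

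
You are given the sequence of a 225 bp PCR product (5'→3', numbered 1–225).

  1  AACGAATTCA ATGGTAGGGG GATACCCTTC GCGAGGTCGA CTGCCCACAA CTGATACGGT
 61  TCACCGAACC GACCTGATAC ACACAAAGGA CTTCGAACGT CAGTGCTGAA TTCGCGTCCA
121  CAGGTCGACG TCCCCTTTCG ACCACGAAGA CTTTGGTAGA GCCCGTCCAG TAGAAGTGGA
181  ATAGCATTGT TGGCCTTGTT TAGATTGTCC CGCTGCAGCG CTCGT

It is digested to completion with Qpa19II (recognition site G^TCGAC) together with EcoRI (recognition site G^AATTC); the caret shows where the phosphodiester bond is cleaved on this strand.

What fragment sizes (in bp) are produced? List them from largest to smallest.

101, 72, 32, 16, 4 bp

Qpa19II sites (GTCGAC) start at positions 36, 124.
Qpa19II cuts after the first base of each site, so after positions 36, 124.
EcoRI sites (GAATTC) start at positions 4, 108.
EcoRI cuts after the first base of each site, so after positions 4, 108.
Combined cut positions: 4, 36, 108, 124.
Linear molecule, 4 cuts → 5 fragments:
  1–4 → 4 bp
  5–36 → 32 bp
  37–108 → 72 bp
  109–124 → 16 bp
  125–225 → 101 bp
Sorted largest to smallest: 101, 72, 32, 16, 4 bp.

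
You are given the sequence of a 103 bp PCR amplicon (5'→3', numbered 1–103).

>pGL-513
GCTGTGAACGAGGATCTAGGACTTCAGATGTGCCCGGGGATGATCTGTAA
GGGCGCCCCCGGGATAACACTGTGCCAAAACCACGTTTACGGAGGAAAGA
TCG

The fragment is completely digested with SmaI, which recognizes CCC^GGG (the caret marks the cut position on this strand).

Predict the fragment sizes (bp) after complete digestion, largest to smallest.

43, 35, 25 bp

SmaI sites (CCCGGG) start at positions 33, 58.
SmaI cuts after base 3 of each site, so after positions 35, 60.
Linear molecule, 2 cuts → 3 fragments:
  1–35 → 35 bp
  36–60 → 25 bp
  61–103 → 43 bp
Sorted largest to smallest: 43, 35, 25 bp.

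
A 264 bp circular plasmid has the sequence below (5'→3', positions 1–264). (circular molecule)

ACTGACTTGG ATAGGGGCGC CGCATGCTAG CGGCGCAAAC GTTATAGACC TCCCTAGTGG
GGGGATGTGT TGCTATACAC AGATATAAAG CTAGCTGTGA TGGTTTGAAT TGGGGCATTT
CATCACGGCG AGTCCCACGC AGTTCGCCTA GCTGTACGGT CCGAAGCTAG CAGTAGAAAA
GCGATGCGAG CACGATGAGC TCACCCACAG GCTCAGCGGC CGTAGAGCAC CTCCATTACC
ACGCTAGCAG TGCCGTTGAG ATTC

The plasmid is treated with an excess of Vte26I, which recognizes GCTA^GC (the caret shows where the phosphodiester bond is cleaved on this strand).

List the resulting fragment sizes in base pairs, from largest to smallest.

77, 76, 64, 47 bp

Vte26I sites (GCTAGC) start at positions 26, 90, 166, 243.
Vte26I cuts after base 4 of each site, so after positions 29, 93, 169, 246.
Circular molecule, 4 cuts → 4 fragments:
  30–93 → 64 bp
  94–169 → 76 bp
  170–246 → 77 bp
  247–264 then 1–29 → 18 + 29 = 47 bp
Sorted largest to smallest: 77, 76, 64, 47 bp.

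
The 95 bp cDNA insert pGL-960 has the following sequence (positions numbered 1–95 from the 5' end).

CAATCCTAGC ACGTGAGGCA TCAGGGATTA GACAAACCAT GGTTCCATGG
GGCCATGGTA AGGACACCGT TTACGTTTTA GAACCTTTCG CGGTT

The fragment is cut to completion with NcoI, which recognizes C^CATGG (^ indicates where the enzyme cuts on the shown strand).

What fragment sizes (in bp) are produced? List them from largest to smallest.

NcoI sites (CCATGG) start at positions 37, 45, 53.
NcoI cuts after the first base of each site, so after positions 37, 45, 53.
Linear molecule, 3 cuts → 4 fragments:
  1–37 → 37 bp
  38–45 → 8 bp
  46–53 → 8 bp
  54–95 → 42 bp
Sorted largest to smallest: 42, 37, 8, 8 bp.

42, 37, 8, 8 bp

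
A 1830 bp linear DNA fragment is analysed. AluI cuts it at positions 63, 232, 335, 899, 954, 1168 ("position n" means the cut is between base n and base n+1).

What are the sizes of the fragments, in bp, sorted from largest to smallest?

662, 564, 214, 169, 103, 63, 55 bp

Linear molecule, 6 cuts → 7 fragments:
  63 − 0 = 63 bp
  232 − 63 = 169 bp
  335 − 232 = 103 bp
  899 − 335 = 564 bp
  954 − 899 = 55 bp
  1168 − 954 = 214 bp
  1830 − 1168 = 662 bp
Sorted largest to smallest: 662, 564, 214, 169, 103, 63, 55 bp.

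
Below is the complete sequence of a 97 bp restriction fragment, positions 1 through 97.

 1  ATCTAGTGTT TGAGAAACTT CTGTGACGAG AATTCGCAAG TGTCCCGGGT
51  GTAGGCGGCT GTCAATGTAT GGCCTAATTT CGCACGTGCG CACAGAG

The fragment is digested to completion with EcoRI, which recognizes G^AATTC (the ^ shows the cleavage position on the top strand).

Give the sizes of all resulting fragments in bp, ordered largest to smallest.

67, 30 bp

The EcoRI site (GAATTC) starts at position 30.
EcoRI cuts after the first base of each site, so after position 30.
Linear molecule, 1 cut → 2 fragments:
  1–30 → 30 bp
  31–97 → 67 bp
Sorted largest to smallest: 67, 30 bp.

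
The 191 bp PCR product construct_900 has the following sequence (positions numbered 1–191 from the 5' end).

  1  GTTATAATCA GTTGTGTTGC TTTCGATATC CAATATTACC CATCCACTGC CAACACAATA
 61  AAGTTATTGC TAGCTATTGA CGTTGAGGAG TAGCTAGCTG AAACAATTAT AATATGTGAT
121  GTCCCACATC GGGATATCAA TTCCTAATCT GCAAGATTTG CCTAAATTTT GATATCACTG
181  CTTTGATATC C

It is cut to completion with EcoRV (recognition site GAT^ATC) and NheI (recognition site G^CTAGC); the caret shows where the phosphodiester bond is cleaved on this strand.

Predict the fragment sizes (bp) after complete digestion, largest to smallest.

42, 42, 38, 27, 24, 14, 4 bp

EcoRV sites (GATATC) start at positions 25, 133, 171, 185.
EcoRV cuts after base 3 of each site, so after positions 27, 135, 173, 187.
NheI sites (GCTAGC) start at positions 69, 93.
NheI cuts after the first base of each site, so after positions 69, 93.
Combined cut positions: 27, 69, 93, 135, 173, 187.
Linear molecule, 6 cuts → 7 fragments:
  1–27 → 27 bp
  28–69 → 42 bp
  70–93 → 24 bp
  94–135 → 42 bp
  136–173 → 38 bp
  174–187 → 14 bp
  188–191 → 4 bp
Sorted largest to smallest: 42, 42, 38, 27, 24, 14, 4 bp.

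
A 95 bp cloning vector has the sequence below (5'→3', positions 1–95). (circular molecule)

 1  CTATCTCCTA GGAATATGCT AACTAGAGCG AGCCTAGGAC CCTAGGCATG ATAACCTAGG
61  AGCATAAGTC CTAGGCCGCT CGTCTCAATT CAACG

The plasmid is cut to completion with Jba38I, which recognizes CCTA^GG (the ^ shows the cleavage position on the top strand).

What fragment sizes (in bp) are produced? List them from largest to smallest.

Jba38I sites (CCTAGG) start at positions 7, 33, 41, 55, 70.
Jba38I cuts after base 4 of each site, so after positions 10, 36, 44, 58, 73.
Circular molecule, 5 cuts → 5 fragments:
  11–36 → 26 bp
  37–44 → 8 bp
  45–58 → 14 bp
  59–73 → 15 bp
  74–95 then 1–10 → 22 + 10 = 32 bp
Sorted largest to smallest: 32, 26, 15, 14, 8 bp.

32, 26, 15, 14, 8 bp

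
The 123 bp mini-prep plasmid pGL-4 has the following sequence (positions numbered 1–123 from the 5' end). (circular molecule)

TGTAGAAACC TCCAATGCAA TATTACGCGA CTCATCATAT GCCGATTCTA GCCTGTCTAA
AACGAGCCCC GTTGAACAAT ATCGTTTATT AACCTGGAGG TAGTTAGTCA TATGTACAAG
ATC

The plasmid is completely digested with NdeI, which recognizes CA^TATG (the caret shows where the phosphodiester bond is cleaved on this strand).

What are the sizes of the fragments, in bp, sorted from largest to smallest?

73, 50 bp

NdeI sites (CATATG) start at positions 36, 109.
NdeI cuts after base 2 of each site, so after positions 37, 110.
Circular molecule, 2 cuts → 2 fragments:
  38–110 → 73 bp
  111–123 then 1–37 → 13 + 37 = 50 bp
Sorted largest to smallest: 73, 50 bp.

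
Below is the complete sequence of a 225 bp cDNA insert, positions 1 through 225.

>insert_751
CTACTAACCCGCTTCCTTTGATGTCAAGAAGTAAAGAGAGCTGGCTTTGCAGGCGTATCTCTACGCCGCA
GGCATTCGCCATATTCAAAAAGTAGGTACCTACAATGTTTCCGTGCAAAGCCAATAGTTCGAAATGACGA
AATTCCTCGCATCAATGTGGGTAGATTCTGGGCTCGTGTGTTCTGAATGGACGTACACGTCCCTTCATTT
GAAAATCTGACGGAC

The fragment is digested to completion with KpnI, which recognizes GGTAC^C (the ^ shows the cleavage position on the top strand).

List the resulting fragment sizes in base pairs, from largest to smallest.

126, 99 bp

The KpnI site (GGTACC) starts at position 95.
KpnI cuts after base 5 of each site (before the last base), so after position 99.
Linear molecule, 1 cut → 2 fragments:
  1–99 → 99 bp
  100–225 → 126 bp
Sorted largest to smallest: 126, 99 bp.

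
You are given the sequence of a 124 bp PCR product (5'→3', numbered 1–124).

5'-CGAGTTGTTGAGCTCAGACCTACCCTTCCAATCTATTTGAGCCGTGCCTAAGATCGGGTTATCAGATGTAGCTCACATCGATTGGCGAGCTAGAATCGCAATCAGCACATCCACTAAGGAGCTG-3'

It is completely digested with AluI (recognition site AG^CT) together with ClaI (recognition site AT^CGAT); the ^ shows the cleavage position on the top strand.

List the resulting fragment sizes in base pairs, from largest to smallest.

AluI sites (AGCT) start at positions 11, 70, 88, 120.
AluI cuts after base 2 of each site, so after positions 12, 71, 89, 121.
The ClaI site (ATCGAT) starts at position 77.
ClaI cuts after base 2 of each site, so after position 78.
Combined cut positions: 12, 71, 78, 89, 121.
Linear molecule, 5 cuts → 6 fragments:
  1–12 → 12 bp
  13–71 → 59 bp
  72–78 → 7 bp
  79–89 → 11 bp
  90–121 → 32 bp
  122–124 → 3 bp
Sorted largest to smallest: 59, 32, 12, 11, 7, 3 bp.

59, 32, 12, 11, 7, 3 bp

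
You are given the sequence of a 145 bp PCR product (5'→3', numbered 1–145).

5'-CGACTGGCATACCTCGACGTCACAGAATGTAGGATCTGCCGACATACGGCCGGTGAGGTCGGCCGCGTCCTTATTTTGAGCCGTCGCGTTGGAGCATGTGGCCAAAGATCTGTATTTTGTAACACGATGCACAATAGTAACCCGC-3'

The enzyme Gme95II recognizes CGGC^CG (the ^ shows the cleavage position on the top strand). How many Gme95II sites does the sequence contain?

CGGCCG occurs starting at positions 47, 60.
Gme95II cuts at 2 sites.

2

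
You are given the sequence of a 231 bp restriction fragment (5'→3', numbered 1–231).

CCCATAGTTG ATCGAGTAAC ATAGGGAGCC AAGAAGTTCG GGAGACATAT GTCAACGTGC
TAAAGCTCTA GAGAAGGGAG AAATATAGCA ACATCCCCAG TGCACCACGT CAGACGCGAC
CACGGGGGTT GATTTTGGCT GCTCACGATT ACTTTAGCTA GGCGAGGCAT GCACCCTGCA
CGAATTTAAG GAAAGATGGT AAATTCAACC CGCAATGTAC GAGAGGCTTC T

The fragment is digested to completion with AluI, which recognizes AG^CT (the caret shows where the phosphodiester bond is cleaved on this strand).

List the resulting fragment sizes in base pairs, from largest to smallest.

AluI sites (AGCT) start at positions 64, 156.
AluI cuts after base 2 of each site, so after positions 65, 157.
Linear molecule, 2 cuts → 3 fragments:
  1–65 → 65 bp
  66–157 → 92 bp
  158–231 → 74 bp
Sorted largest to smallest: 92, 74, 65 bp.

92, 74, 65 bp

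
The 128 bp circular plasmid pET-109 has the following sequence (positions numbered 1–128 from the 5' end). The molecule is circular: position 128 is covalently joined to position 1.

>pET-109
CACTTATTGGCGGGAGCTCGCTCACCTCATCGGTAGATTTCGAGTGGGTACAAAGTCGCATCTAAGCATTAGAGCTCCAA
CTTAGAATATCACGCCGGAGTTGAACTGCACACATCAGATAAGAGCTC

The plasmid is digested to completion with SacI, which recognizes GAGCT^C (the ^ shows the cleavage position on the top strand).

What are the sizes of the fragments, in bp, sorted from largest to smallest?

58, 51, 19 bp

SacI sites (GAGCTC) start at positions 14, 72, 123.
SacI cuts after base 5 of each site (before the last base), so after positions 18, 76, 127.
Circular molecule, 3 cuts → 3 fragments:
  19–76 → 58 bp
  77–127 → 51 bp
  128–128 then 1–18 → 1 + 18 = 19 bp
Sorted largest to smallest: 58, 51, 19 bp.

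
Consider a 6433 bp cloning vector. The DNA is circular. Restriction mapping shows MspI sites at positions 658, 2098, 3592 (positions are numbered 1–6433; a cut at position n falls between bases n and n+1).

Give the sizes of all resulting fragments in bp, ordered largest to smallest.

3499, 1494, 1440 bp

Circular molecule, 3 cuts → 3 fragments:
  2098 − 658 = 1440 bp
  3592 − 2098 = 1494 bp
  wrap: 6433 − 3592 + 658 = 3499 bp
Sorted largest to smallest: 3499, 1494, 1440 bp.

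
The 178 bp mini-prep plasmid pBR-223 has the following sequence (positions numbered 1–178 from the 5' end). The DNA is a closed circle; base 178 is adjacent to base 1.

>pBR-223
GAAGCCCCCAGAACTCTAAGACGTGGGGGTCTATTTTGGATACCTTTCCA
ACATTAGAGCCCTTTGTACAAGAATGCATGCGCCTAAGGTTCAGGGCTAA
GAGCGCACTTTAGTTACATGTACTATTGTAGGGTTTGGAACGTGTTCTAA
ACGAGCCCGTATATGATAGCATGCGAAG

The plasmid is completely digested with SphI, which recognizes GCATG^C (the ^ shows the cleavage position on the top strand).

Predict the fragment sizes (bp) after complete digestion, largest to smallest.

SphI sites (GCATGC) start at positions 76, 169.
SphI cuts after base 5 of each site (before the last base), so after positions 80, 173.
Circular molecule, 2 cuts → 2 fragments:
  81–173 → 93 bp
  174–178 then 1–80 → 5 + 80 = 85 bp
Sorted largest to smallest: 93, 85 bp.

93, 85 bp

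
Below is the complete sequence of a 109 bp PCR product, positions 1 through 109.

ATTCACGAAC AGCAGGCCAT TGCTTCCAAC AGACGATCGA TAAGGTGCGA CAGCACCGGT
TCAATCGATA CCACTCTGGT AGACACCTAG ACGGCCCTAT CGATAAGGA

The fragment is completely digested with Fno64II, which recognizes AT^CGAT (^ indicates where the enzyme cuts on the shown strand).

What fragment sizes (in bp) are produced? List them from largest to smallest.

Fno64II sites (ATCGAT) start at positions 36, 64, 99.
Fno64II cuts after base 2 of each site, so after positions 37, 65, 100.
Linear molecule, 3 cuts → 4 fragments:
  1–37 → 37 bp
  38–65 → 28 bp
  66–100 → 35 bp
  101–109 → 9 bp
Sorted largest to smallest: 37, 35, 28, 9 bp.

37, 35, 28, 9 bp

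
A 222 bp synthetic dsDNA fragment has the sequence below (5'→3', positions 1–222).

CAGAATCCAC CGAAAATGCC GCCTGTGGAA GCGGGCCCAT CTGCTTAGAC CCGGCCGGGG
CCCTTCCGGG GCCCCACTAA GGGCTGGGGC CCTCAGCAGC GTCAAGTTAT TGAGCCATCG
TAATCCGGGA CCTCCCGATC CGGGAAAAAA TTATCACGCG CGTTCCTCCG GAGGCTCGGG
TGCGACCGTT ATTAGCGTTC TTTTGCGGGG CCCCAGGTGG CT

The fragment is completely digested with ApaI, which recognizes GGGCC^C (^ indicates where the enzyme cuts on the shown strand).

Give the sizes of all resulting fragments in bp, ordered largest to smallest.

ApaI sites (GGGCCC) start at positions 33, 58, 69, 87, 208.
ApaI cuts after base 5 of each site (before the last base), so after positions 37, 62, 73, 91, 212.
Linear molecule, 5 cuts → 6 fragments:
  1–37 → 37 bp
  38–62 → 25 bp
  63–73 → 11 bp
  74–91 → 18 bp
  92–212 → 121 bp
  213–222 → 10 bp
Sorted largest to smallest: 121, 37, 25, 18, 11, 10 bp.

121, 37, 25, 18, 11, 10 bp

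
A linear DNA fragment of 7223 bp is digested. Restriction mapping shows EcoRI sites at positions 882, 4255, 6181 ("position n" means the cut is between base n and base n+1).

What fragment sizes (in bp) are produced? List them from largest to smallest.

Linear molecule, 3 cuts → 4 fragments:
  882 − 0 = 882 bp
  4255 − 882 = 3373 bp
  6181 − 4255 = 1926 bp
  7223 − 6181 = 1042 bp
Sorted largest to smallest: 3373, 1926, 1042, 882 bp.

3373, 1926, 1042, 882 bp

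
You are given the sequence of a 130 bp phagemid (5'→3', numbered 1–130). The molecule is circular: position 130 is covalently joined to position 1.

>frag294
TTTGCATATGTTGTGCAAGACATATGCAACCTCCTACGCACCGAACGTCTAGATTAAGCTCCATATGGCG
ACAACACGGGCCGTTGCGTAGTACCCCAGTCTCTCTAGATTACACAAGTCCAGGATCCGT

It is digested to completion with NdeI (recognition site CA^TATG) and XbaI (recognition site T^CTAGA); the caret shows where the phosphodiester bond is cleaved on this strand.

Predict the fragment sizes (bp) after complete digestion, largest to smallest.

NdeI sites (CATATG) start at positions 5, 21, 62.
NdeI cuts after base 2 of each site, so after positions 6, 22, 63.
XbaI sites (TCTAGA) start at positions 48, 104.
XbaI cuts after the first base of each site, so after positions 48, 104.
Combined cut positions: 6, 22, 48, 63, 104.
Circular molecule, 5 cuts → 5 fragments:
  7–22 → 16 bp
  23–48 → 26 bp
  49–63 → 15 bp
  64–104 → 41 bp
  105–130 then 1–6 → 26 + 6 = 32 bp
Sorted largest to smallest: 41, 32, 26, 16, 15 bp.

41, 32, 26, 16, 15 bp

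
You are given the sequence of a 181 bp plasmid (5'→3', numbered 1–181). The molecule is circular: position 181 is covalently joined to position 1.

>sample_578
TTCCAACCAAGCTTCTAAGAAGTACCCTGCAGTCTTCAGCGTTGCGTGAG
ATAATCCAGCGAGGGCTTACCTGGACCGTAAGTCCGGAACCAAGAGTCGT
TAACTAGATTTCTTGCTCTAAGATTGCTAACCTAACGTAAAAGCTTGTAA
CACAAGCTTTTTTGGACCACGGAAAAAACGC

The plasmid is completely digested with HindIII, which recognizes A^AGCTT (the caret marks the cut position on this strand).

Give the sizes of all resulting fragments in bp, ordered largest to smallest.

HindIII sites (AAGCTT) start at positions 9, 141, 154.
HindIII cuts after the first base of each site, so after positions 9, 141, 154.
Circular molecule, 3 cuts → 3 fragments:
  10–141 → 132 bp
  142–154 → 13 bp
  155–181 then 1–9 → 27 + 9 = 36 bp
Sorted largest to smallest: 132, 36, 13 bp.

132, 36, 13 bp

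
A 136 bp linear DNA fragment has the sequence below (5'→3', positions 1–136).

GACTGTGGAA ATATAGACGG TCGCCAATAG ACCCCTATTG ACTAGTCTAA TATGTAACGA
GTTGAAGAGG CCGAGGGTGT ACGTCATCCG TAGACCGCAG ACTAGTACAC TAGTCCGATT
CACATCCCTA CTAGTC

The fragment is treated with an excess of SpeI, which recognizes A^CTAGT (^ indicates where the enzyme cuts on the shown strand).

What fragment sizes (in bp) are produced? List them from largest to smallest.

SpeI sites (ACTAGT) start at positions 41, 101, 109, 130.
SpeI cuts after the first base of each site, so after positions 41, 101, 109, 130.
Linear molecule, 4 cuts → 5 fragments:
  1–41 → 41 bp
  42–101 → 60 bp
  102–109 → 8 bp
  110–130 → 21 bp
  131–136 → 6 bp
Sorted largest to smallest: 60, 41, 21, 8, 6 bp.

60, 41, 21, 8, 6 bp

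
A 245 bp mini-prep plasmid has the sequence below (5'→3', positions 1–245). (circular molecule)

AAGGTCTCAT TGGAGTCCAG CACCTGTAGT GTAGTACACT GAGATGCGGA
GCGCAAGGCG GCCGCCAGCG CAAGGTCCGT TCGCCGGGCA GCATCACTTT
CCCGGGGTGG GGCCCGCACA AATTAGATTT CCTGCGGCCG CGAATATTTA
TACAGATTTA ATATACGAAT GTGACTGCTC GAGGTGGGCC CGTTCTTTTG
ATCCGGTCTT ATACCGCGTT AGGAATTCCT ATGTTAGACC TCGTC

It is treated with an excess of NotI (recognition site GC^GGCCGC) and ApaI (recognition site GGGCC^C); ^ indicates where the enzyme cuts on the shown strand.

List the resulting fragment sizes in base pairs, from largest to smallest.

NotI sites (GCGGCCGC) start at positions 58, 134.
NotI cuts after base 2 of each site, so after positions 59, 135.
ApaI sites (GGGCCC) start at positions 110, 186.
ApaI cuts after base 5 of each site (before the last base), so after positions 114, 190.
Combined cut positions: 59, 114, 135, 190.
Circular molecule, 4 cuts → 4 fragments:
  60–114 → 55 bp
  115–135 → 21 bp
  136–190 → 55 bp
  191–245 then 1–59 → 55 + 59 = 114 bp
Sorted largest to smallest: 114, 55, 55, 21 bp.

114, 55, 55, 21 bp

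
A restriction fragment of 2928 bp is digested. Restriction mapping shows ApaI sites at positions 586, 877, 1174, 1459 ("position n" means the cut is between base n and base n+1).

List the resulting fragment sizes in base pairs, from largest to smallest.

1469, 586, 297, 291, 285 bp

Linear molecule, 4 cuts → 5 fragments:
  586 − 0 = 586 bp
  877 − 586 = 291 bp
  1174 − 877 = 297 bp
  1459 − 1174 = 285 bp
  2928 − 1459 = 1469 bp
Sorted largest to smallest: 1469, 586, 297, 291, 285 bp.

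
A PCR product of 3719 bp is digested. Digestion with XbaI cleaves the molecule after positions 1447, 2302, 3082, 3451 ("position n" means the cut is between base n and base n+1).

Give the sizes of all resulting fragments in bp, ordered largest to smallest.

Linear molecule, 4 cuts → 5 fragments:
  1447 − 0 = 1447 bp
  2302 − 1447 = 855 bp
  3082 − 2302 = 780 bp
  3451 − 3082 = 369 bp
  3719 − 3451 = 268 bp
Sorted largest to smallest: 1447, 855, 780, 369, 268 bp.

1447, 855, 780, 369, 268 bp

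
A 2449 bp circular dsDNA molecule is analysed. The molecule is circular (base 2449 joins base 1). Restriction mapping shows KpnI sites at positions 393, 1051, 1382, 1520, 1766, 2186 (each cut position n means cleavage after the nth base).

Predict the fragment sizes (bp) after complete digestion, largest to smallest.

658, 656, 420, 331, 246, 138 bp

Circular molecule, 6 cuts → 6 fragments:
  1051 − 393 = 658 bp
  1382 − 1051 = 331 bp
  1520 − 1382 = 138 bp
  1766 − 1520 = 246 bp
  2186 − 1766 = 420 bp
  wrap: 2449 − 2186 + 393 = 656 bp
Sorted largest to smallest: 658, 656, 420, 331, 246, 138 bp.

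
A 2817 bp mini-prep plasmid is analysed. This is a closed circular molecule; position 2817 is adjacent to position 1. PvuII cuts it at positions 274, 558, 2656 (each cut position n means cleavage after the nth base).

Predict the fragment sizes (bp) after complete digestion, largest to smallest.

Circular molecule, 3 cuts → 3 fragments:
  558 − 274 = 284 bp
  2656 − 558 = 2098 bp
  wrap: 2817 − 2656 + 274 = 435 bp
Sorted largest to smallest: 2098, 435, 284 bp.

2098, 435, 284 bp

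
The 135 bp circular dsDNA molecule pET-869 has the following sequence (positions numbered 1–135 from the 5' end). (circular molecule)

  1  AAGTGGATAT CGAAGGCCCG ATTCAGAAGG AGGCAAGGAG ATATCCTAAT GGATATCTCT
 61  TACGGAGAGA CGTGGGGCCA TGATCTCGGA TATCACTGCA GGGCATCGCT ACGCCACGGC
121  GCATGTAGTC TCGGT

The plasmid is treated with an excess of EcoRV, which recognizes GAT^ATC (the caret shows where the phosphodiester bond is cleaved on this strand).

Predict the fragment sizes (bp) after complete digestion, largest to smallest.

52, 37, 34, 12 bp

EcoRV sites (GATATC) start at positions 6, 40, 52, 89.
EcoRV cuts after base 3 of each site, so after positions 8, 42, 54, 91.
Circular molecule, 4 cuts → 4 fragments:
  9–42 → 34 bp
  43–54 → 12 bp
  55–91 → 37 bp
  92–135 then 1–8 → 44 + 8 = 52 bp
Sorted largest to smallest: 52, 37, 34, 12 bp.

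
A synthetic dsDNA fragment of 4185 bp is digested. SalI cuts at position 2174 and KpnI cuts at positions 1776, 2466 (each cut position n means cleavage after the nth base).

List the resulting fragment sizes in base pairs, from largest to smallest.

1776, 1719, 398, 292 bp

Combined cut positions (sorted): 1776, 2174, 2466.
Linear molecule, 3 cuts → 4 fragments:
  1776 − 0 = 1776 bp
  2174 − 1776 = 398 bp
  2466 − 2174 = 292 bp
  4185 − 2466 = 1719 bp
Sorted largest to smallest: 1776, 1719, 398, 292 bp.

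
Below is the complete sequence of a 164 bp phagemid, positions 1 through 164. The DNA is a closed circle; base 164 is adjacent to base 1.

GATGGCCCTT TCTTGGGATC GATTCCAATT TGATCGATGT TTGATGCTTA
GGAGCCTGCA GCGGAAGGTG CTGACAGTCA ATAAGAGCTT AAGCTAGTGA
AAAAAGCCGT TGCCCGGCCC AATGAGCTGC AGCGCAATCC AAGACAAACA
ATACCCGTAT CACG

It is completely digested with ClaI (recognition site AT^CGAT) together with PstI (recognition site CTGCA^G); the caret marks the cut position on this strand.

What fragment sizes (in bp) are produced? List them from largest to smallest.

71, 52, 26, 15 bp

ClaI sites (ATCGAT) start at positions 18, 33.
ClaI cuts after base 2 of each site, so after positions 19, 34.
PstI sites (CTGCAG) start at positions 56, 127.
PstI cuts after base 5 of each site (before the last base), so after positions 60, 131.
Combined cut positions: 19, 34, 60, 131.
Circular molecule, 4 cuts → 4 fragments:
  20–34 → 15 bp
  35–60 → 26 bp
  61–131 → 71 bp
  132–164 then 1–19 → 33 + 19 = 52 bp
Sorted largest to smallest: 71, 52, 26, 15 bp.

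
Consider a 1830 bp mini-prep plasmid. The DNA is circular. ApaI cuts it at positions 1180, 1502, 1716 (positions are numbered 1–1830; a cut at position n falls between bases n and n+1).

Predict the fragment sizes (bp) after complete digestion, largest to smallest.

Circular molecule, 3 cuts → 3 fragments:
  1502 − 1180 = 322 bp
  1716 − 1502 = 214 bp
  wrap: 1830 − 1716 + 1180 = 1294 bp
Sorted largest to smallest: 1294, 322, 214 bp.

1294, 322, 214 bp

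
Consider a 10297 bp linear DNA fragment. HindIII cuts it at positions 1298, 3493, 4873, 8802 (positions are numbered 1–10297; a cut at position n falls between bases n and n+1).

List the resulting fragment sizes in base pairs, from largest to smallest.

Linear molecule, 4 cuts → 5 fragments:
  1298 − 0 = 1298 bp
  3493 − 1298 = 2195 bp
  4873 − 3493 = 1380 bp
  8802 − 4873 = 3929 bp
  10297 − 8802 = 1495 bp
Sorted largest to smallest: 3929, 2195, 1495, 1380, 1298 bp.

3929, 2195, 1495, 1380, 1298 bp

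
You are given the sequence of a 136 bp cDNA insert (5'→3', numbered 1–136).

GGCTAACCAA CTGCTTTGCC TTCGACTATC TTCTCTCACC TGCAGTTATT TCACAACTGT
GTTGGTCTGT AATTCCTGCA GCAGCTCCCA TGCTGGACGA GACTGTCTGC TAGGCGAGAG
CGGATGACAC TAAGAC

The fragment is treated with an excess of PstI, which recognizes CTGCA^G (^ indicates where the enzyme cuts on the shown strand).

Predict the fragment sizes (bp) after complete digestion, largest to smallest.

56, 44, 36 bp

PstI sites (CTGCAG) start at positions 40, 76.
PstI cuts after base 5 of each site (before the last base), so after positions 44, 80.
Linear molecule, 2 cuts → 3 fragments:
  1–44 → 44 bp
  45–80 → 36 bp
  81–136 → 56 bp
Sorted largest to smallest: 56, 44, 36 bp.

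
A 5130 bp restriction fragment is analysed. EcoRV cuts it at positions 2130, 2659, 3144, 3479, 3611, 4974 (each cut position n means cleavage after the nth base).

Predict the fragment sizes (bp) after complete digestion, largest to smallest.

Linear molecule, 6 cuts → 7 fragments:
  2130 − 0 = 2130 bp
  2659 − 2130 = 529 bp
  3144 − 2659 = 485 bp
  3479 − 3144 = 335 bp
  3611 − 3479 = 132 bp
  4974 − 3611 = 1363 bp
  5130 − 4974 = 156 bp
Sorted largest to smallest: 2130, 1363, 529, 485, 335, 156, 132 bp.

2130, 1363, 529, 485, 335, 156, 132 bp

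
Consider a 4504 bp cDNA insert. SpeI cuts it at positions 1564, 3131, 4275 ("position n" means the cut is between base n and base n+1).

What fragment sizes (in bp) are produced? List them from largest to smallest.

1567, 1564, 1144, 229 bp

Linear molecule, 3 cuts → 4 fragments:
  1564 − 0 = 1564 bp
  3131 − 1564 = 1567 bp
  4275 − 3131 = 1144 bp
  4504 − 4275 = 229 bp
Sorted largest to smallest: 1567, 1564, 1144, 229 bp.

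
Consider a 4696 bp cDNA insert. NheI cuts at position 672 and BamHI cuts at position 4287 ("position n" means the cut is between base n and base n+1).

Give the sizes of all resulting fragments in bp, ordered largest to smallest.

3615, 672, 409 bp

Combined cut positions (sorted): 672, 4287.
Linear molecule, 2 cuts → 3 fragments:
  672 − 0 = 672 bp
  4287 − 672 = 3615 bp
  4696 − 4287 = 409 bp
Sorted largest to smallest: 3615, 672, 409 bp.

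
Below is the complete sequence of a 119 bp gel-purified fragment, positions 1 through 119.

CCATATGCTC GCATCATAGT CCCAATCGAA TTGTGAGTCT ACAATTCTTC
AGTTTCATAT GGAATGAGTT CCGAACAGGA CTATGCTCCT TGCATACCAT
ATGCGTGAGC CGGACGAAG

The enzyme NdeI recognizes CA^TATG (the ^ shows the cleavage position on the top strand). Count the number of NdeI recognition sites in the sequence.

3

CATATG occurs starting at positions 2, 56, 98.
NdeI cuts at 3 sites.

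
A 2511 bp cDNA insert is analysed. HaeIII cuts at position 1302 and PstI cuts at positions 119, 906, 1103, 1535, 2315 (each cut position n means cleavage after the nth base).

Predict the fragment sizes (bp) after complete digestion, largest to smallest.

787, 780, 233, 199, 197, 196, 119 bp

Combined cut positions (sorted): 119, 906, 1103, 1302, 1535, 2315.
Linear molecule, 6 cuts → 7 fragments:
  119 − 0 = 119 bp
  906 − 119 = 787 bp
  1103 − 906 = 197 bp
  1302 − 1103 = 199 bp
  1535 − 1302 = 233 bp
  2315 − 1535 = 780 bp
  2511 − 2315 = 196 bp
Sorted largest to smallest: 787, 780, 233, 199, 197, 196, 119 bp.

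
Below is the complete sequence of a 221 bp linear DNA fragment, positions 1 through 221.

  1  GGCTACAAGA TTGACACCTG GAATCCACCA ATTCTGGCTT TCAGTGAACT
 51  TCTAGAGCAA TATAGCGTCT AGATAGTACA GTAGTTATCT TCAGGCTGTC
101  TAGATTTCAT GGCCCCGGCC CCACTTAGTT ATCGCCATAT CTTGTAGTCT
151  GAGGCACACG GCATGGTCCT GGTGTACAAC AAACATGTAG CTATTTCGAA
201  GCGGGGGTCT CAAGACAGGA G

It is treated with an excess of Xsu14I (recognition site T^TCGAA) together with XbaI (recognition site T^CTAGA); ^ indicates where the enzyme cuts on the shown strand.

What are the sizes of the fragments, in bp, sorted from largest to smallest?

96, 51, 31, 26, 17 bp

The Xsu14I site (TTCGAA) starts at position 195.
Xsu14I cuts after the first base of each site, so after position 195.
XbaI sites (TCTAGA) start at positions 51, 68, 99.
XbaI cuts after the first base of each site, so after positions 51, 68, 99.
Combined cut positions: 51, 68, 99, 195.
Linear molecule, 4 cuts → 5 fragments:
  1–51 → 51 bp
  52–68 → 17 bp
  69–99 → 31 bp
  100–195 → 96 bp
  196–221 → 26 bp
Sorted largest to smallest: 96, 51, 31, 26, 17 bp.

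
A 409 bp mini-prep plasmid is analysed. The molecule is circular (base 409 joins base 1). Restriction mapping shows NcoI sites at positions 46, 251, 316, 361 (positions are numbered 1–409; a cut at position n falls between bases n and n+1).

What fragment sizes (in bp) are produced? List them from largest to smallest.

205, 94, 65, 45 bp

Circular molecule, 4 cuts → 4 fragments:
  251 − 46 = 205 bp
  316 − 251 = 65 bp
  361 − 316 = 45 bp
  wrap: 409 − 361 + 46 = 94 bp
Sorted largest to smallest: 205, 94, 65, 45 bp.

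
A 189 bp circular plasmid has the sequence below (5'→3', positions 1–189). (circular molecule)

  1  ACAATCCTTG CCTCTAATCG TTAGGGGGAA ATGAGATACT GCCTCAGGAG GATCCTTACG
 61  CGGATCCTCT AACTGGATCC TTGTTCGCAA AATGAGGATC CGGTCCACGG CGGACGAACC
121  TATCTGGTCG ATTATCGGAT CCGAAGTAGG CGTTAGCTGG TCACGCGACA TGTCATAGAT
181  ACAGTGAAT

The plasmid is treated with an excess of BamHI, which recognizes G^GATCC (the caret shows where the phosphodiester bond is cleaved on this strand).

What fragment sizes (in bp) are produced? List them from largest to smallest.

102, 41, 21, 13, 12 bp

BamHI sites (GGATCC) start at positions 50, 62, 75, 96, 137.
BamHI cuts after the first base of each site, so after positions 50, 62, 75, 96, 137.
Circular molecule, 5 cuts → 5 fragments:
  51–62 → 12 bp
  63–75 → 13 bp
  76–96 → 21 bp
  97–137 → 41 bp
  138–189 then 1–50 → 52 + 50 = 102 bp
Sorted largest to smallest: 102, 41, 21, 13, 12 bp.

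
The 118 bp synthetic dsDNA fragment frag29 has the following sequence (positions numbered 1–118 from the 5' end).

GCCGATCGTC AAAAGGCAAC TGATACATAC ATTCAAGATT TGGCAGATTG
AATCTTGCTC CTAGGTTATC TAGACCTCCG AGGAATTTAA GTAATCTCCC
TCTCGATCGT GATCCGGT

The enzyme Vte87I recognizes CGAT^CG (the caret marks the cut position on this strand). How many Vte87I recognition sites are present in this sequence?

CGATCG occurs starting at positions 3, 104.
Vte87I cuts at 2 sites.

2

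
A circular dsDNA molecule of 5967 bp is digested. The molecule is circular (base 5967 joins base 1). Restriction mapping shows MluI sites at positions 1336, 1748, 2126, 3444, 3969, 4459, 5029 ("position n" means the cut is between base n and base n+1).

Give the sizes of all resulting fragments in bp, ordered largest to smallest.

Circular molecule, 7 cuts → 7 fragments:
  1748 − 1336 = 412 bp
  2126 − 1748 = 378 bp
  3444 − 2126 = 1318 bp
  3969 − 3444 = 525 bp
  4459 − 3969 = 490 bp
  5029 − 4459 = 570 bp
  wrap: 5967 − 5029 + 1336 = 2274 bp
Sorted largest to smallest: 2274, 1318, 570, 525, 490, 412, 378 bp.

2274, 1318, 570, 525, 490, 412, 378 bp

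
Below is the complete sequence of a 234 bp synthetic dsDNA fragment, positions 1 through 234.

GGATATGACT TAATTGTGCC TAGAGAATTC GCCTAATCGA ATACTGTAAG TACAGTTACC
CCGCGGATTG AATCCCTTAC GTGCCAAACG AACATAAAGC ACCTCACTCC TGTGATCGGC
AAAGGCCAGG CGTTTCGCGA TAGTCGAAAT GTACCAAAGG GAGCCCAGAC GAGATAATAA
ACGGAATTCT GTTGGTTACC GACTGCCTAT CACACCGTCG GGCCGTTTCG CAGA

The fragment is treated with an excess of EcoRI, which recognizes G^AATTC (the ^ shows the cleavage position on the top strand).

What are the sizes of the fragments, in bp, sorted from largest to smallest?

EcoRI sites (GAATTC) start at positions 25, 184.
EcoRI cuts after the first base of each site, so after positions 25, 184.
Linear molecule, 2 cuts → 3 fragments:
  1–25 → 25 bp
  26–184 → 159 bp
  185–234 → 50 bp
Sorted largest to smallest: 159, 50, 25 bp.

159, 50, 25 bp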